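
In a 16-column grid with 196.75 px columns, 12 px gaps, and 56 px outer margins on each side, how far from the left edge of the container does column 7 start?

Before column 7: the margin + 6 columns + 6 gaps.
Offset = 56 + 6·(196.75 + 12) = 56 + 1252.5 = 1308.5 px.

1308.5 px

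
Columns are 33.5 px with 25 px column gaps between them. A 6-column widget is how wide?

6 columns plus 5 column gaps: 201 + 125 = 326 px.

326 px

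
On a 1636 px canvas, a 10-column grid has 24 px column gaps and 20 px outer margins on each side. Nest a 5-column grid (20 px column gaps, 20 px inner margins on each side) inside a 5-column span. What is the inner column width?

Take off 40 px of margins, leaving 1596 px.
1596 − 9·24 = 1380; ÷10 gives c = 138 px.
5 columns plus 4 column gaps: 690 + 96 = 786 px.
Inner content = 786 − 2·20 = 746 px.
746 − 4·20 = 666; ÷5 gives d = 133.2 px.

133.2 px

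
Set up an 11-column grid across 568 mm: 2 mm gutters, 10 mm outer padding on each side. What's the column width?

Subtract both margins: 568 − 2·10 = 548 mm.
548 − 10·2 = 528; ÷11 gives c = 48 mm.

48 mm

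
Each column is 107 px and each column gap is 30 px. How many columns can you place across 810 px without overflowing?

6 columns

Each extra column adds 107 + 30 = 137 px.
(810 + 30) / 137 = 6.13, so 6 columns fit.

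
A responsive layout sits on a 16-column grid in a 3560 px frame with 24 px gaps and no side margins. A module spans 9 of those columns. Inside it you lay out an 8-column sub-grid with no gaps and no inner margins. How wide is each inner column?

Subtracting 15 gaps of 24 leaves 3200 for 16 columns, so c = 200 px.
9 columns plus 8 gaps: 1800 + 192 = 1992 px.
1992 / 8 = 249 px per column.

249 px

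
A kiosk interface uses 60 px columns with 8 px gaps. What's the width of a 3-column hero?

3-column span = 3·60 + 2·8 = 196 px.

196 px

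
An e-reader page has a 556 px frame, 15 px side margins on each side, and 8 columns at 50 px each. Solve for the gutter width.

18 px

Inside the margins: 556 − 30 = 526 px.
Columns use 400 px, leaving 126 px across 7 gutters = 18 px each.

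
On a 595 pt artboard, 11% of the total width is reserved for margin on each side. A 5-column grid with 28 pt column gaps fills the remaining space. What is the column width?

595 × (1 − 2·11%) = 595 × 78% = 464.1 pt for the columns.
464.1 − 4·28 = 352.1; ÷5 gives c = 70.42 pt.

70.42 pt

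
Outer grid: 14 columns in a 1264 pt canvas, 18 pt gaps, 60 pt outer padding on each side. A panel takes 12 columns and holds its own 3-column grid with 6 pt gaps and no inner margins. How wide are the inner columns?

322 pt

Outer content = 1264 − 2·60 = 1144 pt.
14c + 13·18 = 1144 → 14c = 910 → c = 65 pt.
12 columns plus 11 gaps: 780 + 198 = 978 pt.
3 columns + 2 gaps: 3d + 2·6 = 978.
3d = 978 − 12 = 966, so d = 322 pt.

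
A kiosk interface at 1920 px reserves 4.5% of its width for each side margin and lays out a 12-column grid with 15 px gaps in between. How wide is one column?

131.85 px

Margins: 4.5% × 1920 = 86.4 px each, so content = 1920 − 172.8 = 1747.2 px.
Subtracting 11 gaps of 15 leaves 1582.2 for 12 columns, so c = 131.85 px.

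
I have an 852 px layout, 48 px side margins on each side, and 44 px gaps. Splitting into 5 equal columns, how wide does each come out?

116 px

Inside the margins: 852 − 96 = 756 px.
5 columns + 4 gaps: 5c + 4·44 = 756.
5c = 756 − 176 = 580, so c = 116 px.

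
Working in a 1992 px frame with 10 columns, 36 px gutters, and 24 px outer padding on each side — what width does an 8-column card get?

1548 px

Inside the margins: 1992 − 48 = 1944 px.
10 columns + 9 gutters: 10c + 9·36 = 1944.
10c = 1944 − 324 = 1620, so c = 162 px.
Span of 8: 8·162 + 7·36 = 1296 + 252 = 1548 px.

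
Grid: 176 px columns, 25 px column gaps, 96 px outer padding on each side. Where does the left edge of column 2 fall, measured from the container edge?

297 px

Column 2 starts at margin + 1·(column + gutter) = 96 + 1·201 = 297 px.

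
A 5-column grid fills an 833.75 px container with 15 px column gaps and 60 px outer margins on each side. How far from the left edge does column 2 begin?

Take off 120 px of margins, leaving 713.75 px.
5 columns + 4 column gaps: 5c + 4·15 = 713.75.
5c = 713.75 − 60 = 653.75, so c = 130.75 px.
Column 2 starts at margin + 1·(column + gutter) = 60 + 1·145.75 = 205.75 px.

205.75 px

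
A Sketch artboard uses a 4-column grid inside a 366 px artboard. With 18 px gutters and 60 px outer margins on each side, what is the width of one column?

Take off 120 px of margins, leaving 246 px.
4 columns + 3 gutters: 4c + 3·18 = 246.
4c = 246 − 54 = 192, so c = 48 px.

48 px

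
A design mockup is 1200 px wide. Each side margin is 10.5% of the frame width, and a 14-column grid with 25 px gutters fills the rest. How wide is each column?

44.5 px

1200 × (1 − 2·10.5%) = 1200 × 79% = 948 px for the columns.
948 − 13·25 = 623; ÷14 gives c = 44.5 px.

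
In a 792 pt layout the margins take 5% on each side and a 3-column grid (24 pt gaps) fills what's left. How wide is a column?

Each margin = 5% of 792 = 39.6 pt; content = 792 − 2·39.6 = 712.8 pt.
3 columns + 2 gaps: 3c + 2·24 = 712.8.
3c = 712.8 − 48 = 664.8, so c = 221.6 pt.

221.6 pt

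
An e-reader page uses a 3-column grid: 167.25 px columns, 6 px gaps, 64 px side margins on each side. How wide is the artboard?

641.75 px

Total width: 2·64 + 3·167.25 + 2·6 = 641.75 px.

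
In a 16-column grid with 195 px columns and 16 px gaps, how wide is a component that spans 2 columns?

Span of 2: 2·195 + 1·16 = 390 + 16 = 406 px.

406 px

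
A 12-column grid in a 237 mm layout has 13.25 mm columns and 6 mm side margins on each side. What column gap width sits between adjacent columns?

Take off 12 mm of margins, leaving 225 mm.
12 columns take 12·13.25 = 159 mm; remaining 66 splits into 11 column gaps.
g = 66 / 11 = 6 mm.

6 mm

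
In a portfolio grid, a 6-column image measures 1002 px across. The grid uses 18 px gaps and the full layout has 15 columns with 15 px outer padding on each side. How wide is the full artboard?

2562 px

Subtracting 5 gaps of 18 leaves 912 for 6 columns, so c = 152 px.
Artboard = 2·15 + 15·152 + 14·18 = 30 + 2280 + 252 = 2562 px.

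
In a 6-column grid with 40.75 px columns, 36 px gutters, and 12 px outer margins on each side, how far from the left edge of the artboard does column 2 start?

Column 2 starts at margin + 1·(column + gutter) = 12 + 1·76.75 = 88.75 px.

88.75 px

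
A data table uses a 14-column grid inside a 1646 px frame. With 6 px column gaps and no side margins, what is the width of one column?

14c + 13·6 = 1646 → 14c = 1568 → c = 112 px.

112 px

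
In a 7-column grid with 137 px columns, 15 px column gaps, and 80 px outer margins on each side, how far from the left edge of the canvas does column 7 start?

992 px

Each column+gutter stride is 152 px; 6 of them past the 80 px margin is 80 + 912 = 992 px.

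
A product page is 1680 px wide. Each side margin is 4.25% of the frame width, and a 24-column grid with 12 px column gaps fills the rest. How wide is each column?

52.55 px

Each margin = 4.25% of 1680 = 71.4 px; content = 1680 − 2·71.4 = 1537.2 px.
24c + 23·12 = 1537.2 → 24c = 1261.2 → c = 52.55 px.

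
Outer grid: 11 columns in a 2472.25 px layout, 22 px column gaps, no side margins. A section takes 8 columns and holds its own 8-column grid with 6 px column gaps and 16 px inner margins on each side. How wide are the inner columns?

11 columns + 10 column gaps: 11c + 10·22 = 2472.25.
11c = 2472.25 − 220 = 2252.25, so c = 204.75 px.
8-column span = 8·204.75 + 7·22 = 1792 px.
Inner content = 1792 − 2·16 = 1760 px.
1760 − 7·6 = 1718; ÷8 gives d = 214.75 px.

214.75 px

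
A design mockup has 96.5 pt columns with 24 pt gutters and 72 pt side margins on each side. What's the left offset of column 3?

Before column 3: the margin + 2 columns + 2 gutters.
Offset = 72 + 2·(96.5 + 24) = 72 + 241 = 313 pt.

313 pt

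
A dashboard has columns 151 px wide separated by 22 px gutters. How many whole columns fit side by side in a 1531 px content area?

8 columns: 8·151 + 7·22 = 1362 px ≤ 1531.
9 columns: 1535 px > 1531. So 8.

8 columns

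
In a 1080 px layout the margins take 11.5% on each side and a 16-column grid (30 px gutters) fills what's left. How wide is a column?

1080 × (1 − 2·11.5%) = 1080 × 77% = 831.6 px for the columns.
831.6 − 15·30 = 381.6; ÷16 gives c = 23.85 px.

23.85 px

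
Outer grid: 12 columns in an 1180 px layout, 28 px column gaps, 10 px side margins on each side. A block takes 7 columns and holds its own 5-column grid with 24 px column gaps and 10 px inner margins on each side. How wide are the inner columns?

109.8 px

Inside the margins: 1180 − 20 = 1160 px.
1160 − 11·28 = 852; ÷12 gives c = 71 px.
7-column span = 7·71 + 6·28 = 665 px.
Inner content = 665 − 2·10 = 645 px.
Subtracting 4 column gaps of 24 leaves 549 for 5 columns, so d = 109.8 px.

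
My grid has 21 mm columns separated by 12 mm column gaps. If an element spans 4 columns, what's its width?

Span of 4: 4·21 + 3·12 = 84 + 36 = 120 mm.

120 mm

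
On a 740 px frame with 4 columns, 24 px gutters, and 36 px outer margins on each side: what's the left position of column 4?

555 px

Content = 740 − 2·36 = 668 px.
4 columns + 3 gutters: 4c + 3·24 = 668.
4c = 668 − 72 = 596, so c = 149 px.
Before column 4: the margin + 3 columns + 3 gutters.
Offset = 36 + 3·(149 + 24) = 36 + 519 = 555 px.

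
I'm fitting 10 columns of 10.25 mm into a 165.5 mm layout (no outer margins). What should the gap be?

7 mm

10·10.25 + 9g = 165.5 → 9g = 63 → g = 7 mm.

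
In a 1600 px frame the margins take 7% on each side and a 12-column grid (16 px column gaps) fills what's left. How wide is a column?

100 px

Each margin = 7% of 1600 = 112 px; content = 1600 − 2·112 = 1376 px.
1376 − 11·16 = 1200; ÷12 gives c = 100 px.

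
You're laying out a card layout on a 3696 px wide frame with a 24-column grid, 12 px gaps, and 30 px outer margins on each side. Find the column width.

140 px

Content width = 3696 − 2·30 = 3636 px.
24 columns + 23 gaps: 24c + 23·12 = 3636.
24c = 3636 − 276 = 3360, so c = 140 px.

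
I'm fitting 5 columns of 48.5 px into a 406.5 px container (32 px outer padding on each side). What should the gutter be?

25 px

Subtract both margins: 406.5 − 2·32 = 342.5 px.
5 columns take 5·48.5 = 242.5 px; remaining 100 splits into 4 gutters.
g = 100 / 4 = 25 px.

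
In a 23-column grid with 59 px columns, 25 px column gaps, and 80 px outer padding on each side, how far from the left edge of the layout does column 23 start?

Column 23 starts at margin + 22·(column + gutter) = 80 + 22·84 = 1928 px.

1928 px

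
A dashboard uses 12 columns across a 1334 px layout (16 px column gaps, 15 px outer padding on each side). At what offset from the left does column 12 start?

1225 px

Content = 1334 − 2·15 = 1304 px.
Subtracting 11 column gaps of 16 leaves 1128 for 12 columns, so c = 94 px.
Each column+gutter stride is 110 px; 11 of them past the 15 px margin is 15 + 1210 = 1225 px.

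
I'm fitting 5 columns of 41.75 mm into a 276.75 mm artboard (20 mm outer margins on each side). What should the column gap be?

7 mm

Inside the margins: 276.75 − 40 = 236.75 mm.
5·41.75 + 4g = 236.75 → 4g = 28 → g = 7 mm.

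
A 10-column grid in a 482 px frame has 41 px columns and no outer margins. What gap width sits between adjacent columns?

8 px

Columns use 410 px, leaving 72 px across 9 gaps = 8 px each.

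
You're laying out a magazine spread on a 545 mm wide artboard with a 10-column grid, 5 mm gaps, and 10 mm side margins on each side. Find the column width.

48 mm

Inside the margins: 545 − 20 = 525 mm.
10 columns + 9 gaps: 10c + 9·5 = 525.
10c = 525 − 45 = 480, so c = 48 mm.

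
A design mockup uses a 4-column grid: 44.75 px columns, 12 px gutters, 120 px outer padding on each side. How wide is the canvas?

455 px

Total width: 2·120 + 4·44.75 + 3·12 = 455 px.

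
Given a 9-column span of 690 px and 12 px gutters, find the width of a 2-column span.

144 px

690 − 8·12 = 594; ÷9 gives c = 66 px.
2 columns plus 1 gutter: 132 + 12 = 144 px.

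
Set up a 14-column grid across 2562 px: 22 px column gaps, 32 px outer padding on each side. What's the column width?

Take off 64 px of margins, leaving 2498 px.
Subtracting 13 column gaps of 22 leaves 2212 for 14 columns, so c = 158 px.

158 px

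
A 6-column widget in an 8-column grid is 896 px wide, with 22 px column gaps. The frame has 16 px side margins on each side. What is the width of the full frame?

896 − 5·22 = 786; ÷6 gives c = 131 px.
Frame = 2·16 + 8·131 + 7·22 = 32 + 1048 + 154 = 1234 px.

1234 px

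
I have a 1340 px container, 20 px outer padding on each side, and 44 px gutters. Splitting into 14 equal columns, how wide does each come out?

52 px

Take off 40 px of margins, leaving 1300 px.
Subtracting 13 gutters of 44 leaves 728 for 14 columns, so c = 52 px.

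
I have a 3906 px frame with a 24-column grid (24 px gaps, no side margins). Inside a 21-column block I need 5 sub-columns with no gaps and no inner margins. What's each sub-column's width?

24 columns + 23 gaps: 24c + 23·24 = 3906.
24c = 3906 − 552 = 3354, so c = 139.75 px.
21 columns plus 20 gaps: 2934.75 + 480 = 3414.75 px.
3414.75 / 5 = 682.95 px per column.

682.95 px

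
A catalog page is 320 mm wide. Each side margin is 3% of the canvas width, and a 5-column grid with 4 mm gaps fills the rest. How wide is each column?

Each margin = 3% of 320 = 9.6 mm; content = 320 − 2·9.6 = 300.8 mm.
5c + 4·4 = 300.8 → 5c = 284.8 → c = 56.96 mm.

56.96 mm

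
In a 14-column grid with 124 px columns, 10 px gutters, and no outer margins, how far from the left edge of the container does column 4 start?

No margin, so column 4 starts at 3·(column + gutter) = 3·134 = 402 px.

402 px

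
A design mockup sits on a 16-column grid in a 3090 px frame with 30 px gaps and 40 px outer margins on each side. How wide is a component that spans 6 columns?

Subtract both margins: 3090 − 2·40 = 3010 px.
16 columns + 15 gaps: 16c + 15·30 = 3010.
16c = 3010 − 450 = 2560, so c = 160 px.
6-column span = 6·160 + 5·30 = 1110 px.

1110 px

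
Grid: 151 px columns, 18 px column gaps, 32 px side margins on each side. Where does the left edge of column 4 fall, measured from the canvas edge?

539 px

Column 4 starts at margin + 3·(column + gutter) = 32 + 3·169 = 539 px.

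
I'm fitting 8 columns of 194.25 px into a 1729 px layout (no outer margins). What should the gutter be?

Columns use 1554 px, leaving 175 px across 7 gutters = 25 px each.

25 px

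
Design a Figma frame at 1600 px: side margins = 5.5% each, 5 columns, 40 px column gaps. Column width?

1600 × (1 − 2·5.5%) = 1600 × 89% = 1424 px for the columns.
1424 − 4·40 = 1264; ÷5 gives c = 252.8 px.

252.8 px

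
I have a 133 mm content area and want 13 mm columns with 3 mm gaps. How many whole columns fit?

8 columns: 8·13 + 7·3 = 125 mm ≤ 133.
9 columns: 141 mm > 133. So 8.

8 columns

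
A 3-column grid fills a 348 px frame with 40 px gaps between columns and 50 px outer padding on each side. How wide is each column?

56 px

Take off 100 px of margins, leaving 248 px.
248 − 2·40 = 168; ÷3 gives c = 56 px.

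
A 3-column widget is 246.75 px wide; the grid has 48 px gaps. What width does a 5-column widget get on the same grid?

Subtracting 2 gaps of 48 leaves 150.75 for 3 columns, so c = 50.25 px.
5 columns plus 4 gaps: 251.25 + 192 = 443.25 px.

443.25 px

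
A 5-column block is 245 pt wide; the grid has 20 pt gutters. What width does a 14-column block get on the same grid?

722 pt

5c + 4·20 = 245 → 5c = 165 → c = 33 pt.
14-column span = 14·33 + 13·20 = 722 pt.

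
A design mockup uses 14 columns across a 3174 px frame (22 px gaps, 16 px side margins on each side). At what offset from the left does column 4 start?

694 px

Content = 3174 − 2·16 = 3142 px.
3142 − 13·22 = 2856; ÷14 gives c = 204 px.
Before column 4: the margin + 3 columns + 3 gaps.
Offset = 16 + 3·(204 + 22) = 16 + 678 = 694 px.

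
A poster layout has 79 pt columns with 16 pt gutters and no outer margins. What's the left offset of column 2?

No margin, so column 2 starts at 1·(column + gutter) = 1·95 = 95 pt.

95 pt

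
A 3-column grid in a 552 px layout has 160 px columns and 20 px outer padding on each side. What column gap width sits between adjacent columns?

16 px

Content width = 552 − 2·20 = 512 px.
3 columns take 3·160 = 480 px; remaining 32 splits into 2 column gaps.
g = 32 / 2 = 16 px.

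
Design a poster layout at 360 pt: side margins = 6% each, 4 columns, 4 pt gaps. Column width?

Margins: 6% × 360 = 21.6 pt each, so content = 360 − 43.2 = 316.8 pt.
4c + 3·4 = 316.8 → 4c = 304.8 → c = 76.2 pt.

76.2 pt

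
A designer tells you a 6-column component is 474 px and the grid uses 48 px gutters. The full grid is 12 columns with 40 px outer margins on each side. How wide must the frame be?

1076 px

6 columns + 5 gutters: 6c + 5·48 = 474.
6c = 474 − 240 = 234, so c = 39 px.
Adding margins, columns and gutters: 80 + 468 + 528 = 1076 px.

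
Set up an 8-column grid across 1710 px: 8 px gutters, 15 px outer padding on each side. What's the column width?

Inside the margins: 1710 − 30 = 1680 px.
Subtracting 7 gutters of 8 leaves 1624 for 8 columns, so c = 203 px.

203 px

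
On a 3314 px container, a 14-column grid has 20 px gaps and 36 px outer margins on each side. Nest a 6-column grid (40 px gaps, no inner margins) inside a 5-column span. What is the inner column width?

Take off 72 px of margins, leaving 3242 px.
14 columns + 13 gaps: 14c + 13·20 = 3242.
14c = 3242 − 260 = 2982, so c = 213 px.
Span of 5: 5·213 + 4·20 = 1065 + 80 = 1145 px.
6d + 5·40 = 1145 → 6d = 945 → d = 157.5 px.

157.5 px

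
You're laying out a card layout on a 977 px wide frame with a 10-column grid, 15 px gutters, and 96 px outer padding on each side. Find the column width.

65 px

Subtract both margins: 977 − 2·96 = 785 px.
10c + 9·15 = 785 → 10c = 650 → c = 65 px.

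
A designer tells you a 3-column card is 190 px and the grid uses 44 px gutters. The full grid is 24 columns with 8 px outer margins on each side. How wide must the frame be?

1844 px

190 − 2·44 = 102; ÷3 gives c = 34 px.
Adding margins, columns and gutters: 16 + 816 + 1012 = 1844 px.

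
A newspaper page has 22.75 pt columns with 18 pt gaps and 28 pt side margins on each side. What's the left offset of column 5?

Column 5 starts at margin + 4·(column + gutter) = 28 + 4·40.75 = 191 pt.

191 pt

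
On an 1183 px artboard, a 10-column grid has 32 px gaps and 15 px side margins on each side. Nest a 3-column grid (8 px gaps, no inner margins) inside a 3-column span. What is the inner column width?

Outer content = 1183 − 2·15 = 1153 px.
Subtracting 9 gaps of 32 leaves 865 for 10 columns, so c = 86.5 px.
3 columns plus 2 gaps: 259.5 + 64 = 323.5 px.
3d + 2·8 = 323.5 → 3d = 307.5 → d = 102.5 px.

102.5 px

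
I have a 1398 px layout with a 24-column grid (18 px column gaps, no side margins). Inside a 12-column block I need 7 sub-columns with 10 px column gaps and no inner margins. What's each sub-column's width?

90 px

24c + 23·18 = 1398 → 24c = 984 → c = 41 px.
Span of 12: 12·41 + 11·18 = 492 + 198 = 690 px.
Subtracting 6 column gaps of 10 leaves 630 for 7 columns, so d = 90 px.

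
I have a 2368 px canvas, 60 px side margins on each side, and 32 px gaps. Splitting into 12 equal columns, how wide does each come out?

Content width = 2368 − 2·60 = 2248 px.
Subtracting 11 gaps of 32 leaves 1896 for 12 columns, so c = 158 px.

158 px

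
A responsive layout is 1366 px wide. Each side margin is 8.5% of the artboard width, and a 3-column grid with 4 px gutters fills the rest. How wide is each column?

375.26 px

Each margin = 8.5% of 1366 = 116.11 px; content = 1366 − 2·116.11 = 1133.78 px.
1133.78 − 2·4 = 1125.78; ÷3 gives c = 375.26 px.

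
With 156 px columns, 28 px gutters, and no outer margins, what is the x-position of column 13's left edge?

Each column+gutter stride is 184 px; with no margin, 12 of them is 2208 px.

2208 px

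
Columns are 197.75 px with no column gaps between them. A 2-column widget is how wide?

2-column span = 2·197.75 = 395.5 px.

395.5 px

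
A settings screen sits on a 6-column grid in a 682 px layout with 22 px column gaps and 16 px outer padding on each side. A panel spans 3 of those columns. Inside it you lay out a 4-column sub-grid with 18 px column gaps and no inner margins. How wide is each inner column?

Take off 32 px of margins, leaving 650 px.
Subtracting 5 column gaps of 22 leaves 540 for 6 columns, so c = 90 px.
3 columns plus 2 column gaps: 270 + 44 = 314 px.
4 columns + 3 column gaps: 4d + 3·18 = 314.
4d = 314 − 54 = 260, so d = 65 px.

65 px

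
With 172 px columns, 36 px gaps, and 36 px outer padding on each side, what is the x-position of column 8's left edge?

1492 px

Before column 8: the margin + 7 columns + 7 gaps.
Offset = 36 + 7·(172 + 36) = 36 + 1456 = 1492 px.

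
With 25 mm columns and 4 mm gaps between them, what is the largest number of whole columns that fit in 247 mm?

k columns need k·25 + (k−1)·4 = k·29 − 4.
k·29 − 4 ≤ 247 → k ≤ 251 / 29 ≈ 8.66, so k = 8.

8 columns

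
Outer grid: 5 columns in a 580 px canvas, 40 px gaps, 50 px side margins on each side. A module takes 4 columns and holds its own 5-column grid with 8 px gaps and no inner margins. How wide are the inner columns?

68.8 px

Take off 100 px of margins, leaving 480 px.
5 columns + 4 gaps: 5c + 4·40 = 480.
5c = 480 − 160 = 320, so c = 64 px.
Span of 4: 4·64 + 3·40 = 256 + 120 = 376 px.
Subtracting 4 gaps of 8 leaves 344 for 5 columns, so d = 68.8 px.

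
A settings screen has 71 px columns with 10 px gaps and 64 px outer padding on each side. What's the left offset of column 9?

Each column+gutter stride is 81 px; 8 of them past the 64 px margin is 64 + 648 = 712 px.

712 px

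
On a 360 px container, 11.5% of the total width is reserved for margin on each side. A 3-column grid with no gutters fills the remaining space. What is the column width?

Each margin = 11.5% of 360 = 41.4 px; content = 360 − 2·41.4 = 277.2 px.
3c = 277.2 → c = 92.4 px.

92.4 px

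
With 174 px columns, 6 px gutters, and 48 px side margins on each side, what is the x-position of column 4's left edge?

588 px

Column 4 starts at margin + 3·(column + gutter) = 48 + 3·180 = 588 px.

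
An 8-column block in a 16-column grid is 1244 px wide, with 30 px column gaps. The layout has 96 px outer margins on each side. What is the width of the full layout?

1244 − 7·30 = 1034; ÷8 gives c = 129.25 px.
Layout = 2·96 + 16·129.25 + 15·30 = 192 + 2068 + 450 = 2710 px.

2710 px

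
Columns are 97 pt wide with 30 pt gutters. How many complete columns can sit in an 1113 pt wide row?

9 columns

9 columns: 9·97 + 8·30 = 1113 pt ≤ 1113.
10 columns: 1240 pt > 1113. So 9.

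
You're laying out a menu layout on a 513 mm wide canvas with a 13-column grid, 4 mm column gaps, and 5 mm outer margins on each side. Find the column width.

Take off 10 mm of margins, leaving 503 mm.
503 − 12·4 = 455; ÷13 gives c = 35 mm.

35 mm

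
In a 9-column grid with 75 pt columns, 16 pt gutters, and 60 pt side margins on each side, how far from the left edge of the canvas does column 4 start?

333 pt

Before column 4: the margin + 3 columns + 3 gutters.
Offset = 60 + 3·(75 + 16) = 60 + 273 = 333 pt.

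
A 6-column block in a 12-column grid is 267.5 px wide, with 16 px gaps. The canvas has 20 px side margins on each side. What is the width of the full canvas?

6c + 5·16 = 267.5 → 6c = 187.5 → c = 31.25 px.
Canvas = 2·20 + 12·31.25 + 11·16 = 40 + 375 + 176 = 591 px.

591 px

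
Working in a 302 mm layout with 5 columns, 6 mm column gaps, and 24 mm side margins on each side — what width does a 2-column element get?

98 mm

Subtract both margins: 302 − 2·24 = 254 mm.
254 − 4·6 = 230; ÷5 gives c = 46 mm.
Span of 2: 2·46 + 1·6 = 92 + 6 = 98 mm.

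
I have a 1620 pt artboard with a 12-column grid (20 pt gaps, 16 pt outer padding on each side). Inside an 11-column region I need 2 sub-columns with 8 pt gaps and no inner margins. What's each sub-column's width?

723 pt

Subtract both margins: 1620 − 2·16 = 1588 pt.
12c + 11·20 = 1588 → 12c = 1368 → c = 114 pt.
11 columns plus 10 gaps: 1254 + 200 = 1454 pt.
1454 − 1·8 = 1446; ÷2 gives d = 723 pt.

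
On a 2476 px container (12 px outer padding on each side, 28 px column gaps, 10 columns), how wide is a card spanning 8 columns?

1956 px

Subtract both margins: 2476 − 2·12 = 2452 px.
10c + 9·28 = 2452 → 10c = 2200 → c = 220 px.
8 columns plus 7 column gaps: 1760 + 196 = 1956 px.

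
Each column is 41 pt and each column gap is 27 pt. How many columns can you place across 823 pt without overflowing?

Each extra column adds 41 + 27 = 68 pt.
(823 + 27) / 68 = 12.50, so 12 columns fit.

12 columns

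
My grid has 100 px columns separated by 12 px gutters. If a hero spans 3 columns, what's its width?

3 columns plus 2 gutters: 300 + 24 = 324 px.

324 px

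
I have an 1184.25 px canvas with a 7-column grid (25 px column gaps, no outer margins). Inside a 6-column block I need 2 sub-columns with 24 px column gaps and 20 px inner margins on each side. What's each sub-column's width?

473.75 px

1184.25 − 6·25 = 1034.25; ÷7 gives c = 147.75 px.
6-column span = 6·147.75 + 5·25 = 1011.5 px.
Inner content = 1011.5 − 2·20 = 971.5 px.
Subtracting 1 column gap of 24 leaves 947.5 for 2 columns, so d = 473.75 px.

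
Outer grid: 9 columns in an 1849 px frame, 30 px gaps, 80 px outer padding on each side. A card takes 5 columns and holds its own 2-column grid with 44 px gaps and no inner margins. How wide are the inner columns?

Subtract both margins: 1849 − 2·80 = 1689 px.
Subtracting 8 gaps of 30 leaves 1449 for 9 columns, so c = 161 px.
Span of 5: 5·161 + 4·30 = 805 + 120 = 925 px.
2 columns + 1 gap: 2d + 1·44 = 925.
2d = 925 − 44 = 881, so d = 440.5 px.

440.5 px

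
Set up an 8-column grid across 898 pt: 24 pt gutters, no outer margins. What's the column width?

91.25 pt

8 columns + 7 gutters: 8c + 7·24 = 898.
8c = 898 − 168 = 730, so c = 91.25 pt.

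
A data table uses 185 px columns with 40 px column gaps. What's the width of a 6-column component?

Span of 6: 6·185 + 5·40 = 1110 + 200 = 1310 px.

1310 px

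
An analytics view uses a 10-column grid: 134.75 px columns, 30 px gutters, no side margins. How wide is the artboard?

1617.5 px

Artboard = 10·134.75 + 9·30 = 1347.5 + 270 = 1617.5 px.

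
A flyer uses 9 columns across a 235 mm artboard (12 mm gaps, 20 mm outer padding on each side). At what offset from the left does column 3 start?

Inside the margins: 235 − 40 = 195 mm.
9 columns + 8 gaps: 9c + 8·12 = 195.
9c = 195 − 96 = 99, so c = 11 mm.
Before column 3: the margin + 2 columns + 2 gaps.
Offset = 20 + 2·(11 + 12) = 20 + 46 = 66 mm.

66 mm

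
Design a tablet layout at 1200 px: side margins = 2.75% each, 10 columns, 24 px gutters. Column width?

1200 × (1 − 2·2.75%) = 1200 × 94.5% = 1134 px for the columns.
Subtracting 9 gutters of 24 leaves 918 for 10 columns, so c = 91.8 px.

91.8 px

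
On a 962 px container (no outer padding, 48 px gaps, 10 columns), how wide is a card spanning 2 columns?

10 columns + 9 gaps: 10c + 9·48 = 962.
10c = 962 − 432 = 530, so c = 53 px.
Span of 2: 2·53 + 1·48 = 106 + 48 = 154 px.

154 px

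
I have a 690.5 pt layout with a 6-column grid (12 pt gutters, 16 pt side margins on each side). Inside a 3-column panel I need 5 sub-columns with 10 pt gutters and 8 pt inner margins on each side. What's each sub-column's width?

Subtract both margins: 690.5 − 2·16 = 658.5 pt.
658.5 − 5·12 = 598.5; ÷6 gives c = 99.75 pt.
3-column span = 3·99.75 + 2·12 = 323.25 pt.
Inner content = 323.25 − 2·8 = 307.25 pt.
5d + 4·10 = 307.25 → 5d = 267.25 → d = 53.45 pt.

53.45 pt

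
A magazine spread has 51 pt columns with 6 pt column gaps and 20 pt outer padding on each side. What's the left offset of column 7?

362 pt

Before column 7: the margin + 6 columns + 6 column gaps.
Offset = 20 + 6·(51 + 6) = 20 + 342 = 362 pt.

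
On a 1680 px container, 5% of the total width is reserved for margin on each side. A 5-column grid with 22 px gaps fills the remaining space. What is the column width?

1680 × (1 − 2·5%) = 1680 × 90% = 1512 px for the columns.
Subtracting 4 gaps of 22 leaves 1424 for 5 columns, so c = 284.8 px.

284.8 px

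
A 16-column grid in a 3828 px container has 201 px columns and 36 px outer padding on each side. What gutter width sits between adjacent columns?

Inside the margins: 3828 − 72 = 3756 px.
Columns use 3216 px, leaving 540 px across 15 gutters = 36 px each.

36 px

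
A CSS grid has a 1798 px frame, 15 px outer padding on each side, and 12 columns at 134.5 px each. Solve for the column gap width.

Subtract both margins: 1798 − 2·15 = 1768 px.
Columns use 1614 px, leaving 154 px across 11 column gaps = 14 px each.

14 px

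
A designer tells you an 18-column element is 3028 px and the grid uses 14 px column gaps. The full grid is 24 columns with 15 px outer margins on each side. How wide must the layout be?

4072 px

Subtracting 17 column gaps of 14 leaves 2790 for 18 columns, so c = 155 px.
Adding margins, columns and gutters: 30 + 3720 + 322 = 4072 px.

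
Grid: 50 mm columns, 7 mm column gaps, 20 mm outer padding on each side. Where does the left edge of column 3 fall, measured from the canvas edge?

Column 3 starts at margin + 2·(column + gutter) = 20 + 2·57 = 134 mm.

134 mm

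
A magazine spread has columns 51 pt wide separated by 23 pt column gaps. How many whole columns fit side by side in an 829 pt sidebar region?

11 columns

Each extra column adds 51 + 23 = 74 pt.
(829 + 23) / 74 = 11.51, so 11 columns fit.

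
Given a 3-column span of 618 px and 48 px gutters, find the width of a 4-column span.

618 − 2·48 = 522; ÷3 gives c = 174 px.
Span of 4: 4·174 + 3·48 = 696 + 144 = 840 px.

840 px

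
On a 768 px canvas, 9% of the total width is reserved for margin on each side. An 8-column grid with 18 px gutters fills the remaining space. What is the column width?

62.97 px

Each margin = 9% of 768 = 69.12 px; content = 768 − 2·69.12 = 629.76 px.
Subtracting 7 gutters of 18 leaves 503.76 for 8 columns, so c = 62.97 px.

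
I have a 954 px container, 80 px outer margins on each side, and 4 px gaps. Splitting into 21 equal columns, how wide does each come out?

34 px

Content width = 954 − 2·80 = 794 px.
794 − 20·4 = 714; ÷21 gives c = 34 px.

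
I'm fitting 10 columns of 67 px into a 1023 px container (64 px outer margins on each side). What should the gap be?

25 px

Take off 128 px of margins, leaving 895 px.
Columns use 670 px, leaving 225 px across 9 gaps = 25 px each.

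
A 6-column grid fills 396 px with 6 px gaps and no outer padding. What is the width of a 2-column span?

Subtracting 5 gaps of 6 leaves 366 for 6 columns, so c = 61 px.
2-column span = 2·61 + 1·6 = 128 px.

128 px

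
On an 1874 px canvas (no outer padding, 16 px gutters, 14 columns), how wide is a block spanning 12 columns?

1874 − 13·16 = 1666; ÷14 gives c = 119 px.
Span of 12: 12·119 + 11·16 = 1428 + 176 = 1604 px.

1604 px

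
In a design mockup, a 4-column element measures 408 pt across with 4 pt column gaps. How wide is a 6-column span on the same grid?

408 − 3·4 = 396; ÷4 gives c = 99 pt.
6 columns plus 5 column gaps: 594 + 20 = 614 pt.

614 pt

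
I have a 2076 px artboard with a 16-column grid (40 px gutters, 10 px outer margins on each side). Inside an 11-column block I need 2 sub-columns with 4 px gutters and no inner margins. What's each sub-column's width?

698.5 px

Inside the margins: 2076 − 20 = 2056 px.
16c + 15·40 = 2056 → 16c = 1456 → c = 91 px.
11-column span = 11·91 + 10·40 = 1401 px.
2d + 1·4 = 1401 → 2d = 1397 → d = 698.5 px.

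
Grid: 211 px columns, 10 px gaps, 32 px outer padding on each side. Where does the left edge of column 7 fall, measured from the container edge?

Before column 7: the margin + 6 columns + 6 gaps.
Offset = 32 + 6·(211 + 10) = 32 + 1326 = 1358 px.

1358 px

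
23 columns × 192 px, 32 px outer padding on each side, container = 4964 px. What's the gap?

Subtract both margins: 4964 − 2·32 = 4900 px.
23·192 + 22g = 4900 → 22g = 484 → g = 22 px.

22 px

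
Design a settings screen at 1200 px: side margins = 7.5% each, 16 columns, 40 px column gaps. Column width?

26.25 px

1200 × (1 − 2·7.5%) = 1200 × 85% = 1020 px for the columns.
Subtracting 15 column gaps of 40 leaves 420 for 16 columns, so c = 26.25 px.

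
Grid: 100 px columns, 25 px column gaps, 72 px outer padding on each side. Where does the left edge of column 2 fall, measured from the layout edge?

Column 2 starts at margin + 1·(column + gutter) = 72 + 1·125 = 197 px.

197 px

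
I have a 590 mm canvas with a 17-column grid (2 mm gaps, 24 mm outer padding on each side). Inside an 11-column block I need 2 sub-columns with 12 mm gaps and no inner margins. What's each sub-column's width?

169 mm

Outer content = 590 − 2·24 = 542 mm.
17c + 16·2 = 542 → 17c = 510 → c = 30 mm.
Span of 11: 11·30 + 10·2 = 330 + 20 = 350 mm.
Subtracting 1 gap of 12 leaves 338 for 2 columns, so d = 169 mm.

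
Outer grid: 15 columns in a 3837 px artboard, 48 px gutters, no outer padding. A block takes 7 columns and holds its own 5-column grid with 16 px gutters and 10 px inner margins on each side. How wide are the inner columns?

15c + 14·48 = 3837 → 15c = 3165 → c = 211 px.
7-column span = 7·211 + 6·48 = 1765 px.
Inner content = 1765 − 2·10 = 1745 px.
5 columns + 4 gutters: 5d + 4·16 = 1745.
5d = 1745 − 64 = 1681, so d = 336.2 px.

336.2 px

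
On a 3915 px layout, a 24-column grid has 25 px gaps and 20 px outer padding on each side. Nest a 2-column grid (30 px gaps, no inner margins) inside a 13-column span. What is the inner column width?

Inside the margins: 3915 − 40 = 3875 px.
3875 − 23·25 = 3300; ÷24 gives c = 137.5 px.
Span of 13: 13·137.5 + 12·25 = 1787.5 + 300 = 2087.5 px.
2 columns + 1 gap: 2d + 1·30 = 2087.5.
2d = 2087.5 − 30 = 2057.5, so d = 1028.75 px.

1028.75 px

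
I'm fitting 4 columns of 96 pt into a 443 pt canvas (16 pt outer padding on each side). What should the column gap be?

Inside the margins: 443 − 32 = 411 pt.
4 columns take 4·96 = 384 pt; remaining 27 splits into 3 column gaps.
g = 27 / 3 = 9 pt.

9 pt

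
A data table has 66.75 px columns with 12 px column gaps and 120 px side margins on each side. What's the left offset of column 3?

Each column+gutter stride is 78.75 px; 2 of them past the 120 px margin is 120 + 157.5 = 277.5 px.

277.5 px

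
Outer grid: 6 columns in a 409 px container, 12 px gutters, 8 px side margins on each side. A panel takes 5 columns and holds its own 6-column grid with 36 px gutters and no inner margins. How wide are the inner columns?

Subtract both margins: 409 − 2·8 = 393 px.
393 − 5·12 = 333; ÷6 gives c = 55.5 px.
5 columns plus 4 gutters: 277.5 + 48 = 325.5 px.
Subtracting 5 gutters of 36 leaves 145.5 for 6 columns, so d = 24.25 px.

24.25 px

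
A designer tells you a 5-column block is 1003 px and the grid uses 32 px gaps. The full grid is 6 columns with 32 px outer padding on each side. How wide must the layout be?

1274 px

5c + 4·32 = 1003 → 5c = 875 → c = 175 px.
Total width: 2·32 + 6·175 + 5·32 = 1274 px.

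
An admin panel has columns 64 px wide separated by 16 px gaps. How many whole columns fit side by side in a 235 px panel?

3 columns

Each extra column adds 64 + 16 = 80 px.
(235 + 16) / 80 = 3.14, so 3 columns fit.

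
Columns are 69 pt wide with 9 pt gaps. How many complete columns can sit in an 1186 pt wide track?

15 columns

k columns need k·69 + (k−1)·9 = k·78 − 9.
k·78 − 9 ≤ 1186 → k ≤ 1195 / 78 ≈ 15.32, so k = 15.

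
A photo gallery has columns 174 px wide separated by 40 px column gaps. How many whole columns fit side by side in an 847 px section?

4 columns

k columns need k·174 + (k−1)·40 = k·214 − 40.
k·214 − 40 ≤ 847 → k ≤ 887 / 214 ≈ 4.14, so k = 4.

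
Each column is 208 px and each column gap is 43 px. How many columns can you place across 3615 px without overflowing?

14 columns

Each extra column adds 208 + 43 = 251 px.
(3615 + 43) / 251 = 14.57, so 14 columns fit.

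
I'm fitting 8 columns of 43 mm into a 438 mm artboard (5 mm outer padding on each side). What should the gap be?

Inside the margins: 438 − 10 = 428 mm.
8·43 + 7g = 428 → 7g = 84 → g = 12 mm.

12 mm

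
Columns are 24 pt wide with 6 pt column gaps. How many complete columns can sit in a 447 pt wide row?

15 columns: 15·24 + 14·6 = 444 pt ≤ 447.
16 columns: 474 pt > 447. So 15.

15 columns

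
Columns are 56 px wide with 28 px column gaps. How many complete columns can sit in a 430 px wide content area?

5 columns

k columns need k·56 + (k−1)·28 = k·84 − 28.
k·84 − 28 ≤ 430 → k ≤ 458 / 84 ≈ 5.45, so k = 5.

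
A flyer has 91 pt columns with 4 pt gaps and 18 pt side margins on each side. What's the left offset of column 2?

113 pt

Before column 2: the margin + 1 column + 1 gap.
Offset = 18 + 1·(91 + 4) = 18 + 95 = 113 pt.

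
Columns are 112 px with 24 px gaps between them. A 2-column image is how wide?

248 px

Span of 2: 2·112 + 1·24 = 224 + 24 = 248 px.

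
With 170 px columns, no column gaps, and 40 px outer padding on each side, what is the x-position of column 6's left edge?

Each column+gutter stride is 170 px; 5 of them past the 40 px margin is 40 + 850 = 890 px.

890 px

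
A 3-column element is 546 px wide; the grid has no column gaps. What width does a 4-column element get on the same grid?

With no column gaps, each column is 546/3 = 182 px.
4-column span = 4·182 = 728 px.

728 px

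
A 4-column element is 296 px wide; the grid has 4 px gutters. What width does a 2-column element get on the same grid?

4c + 3·4 = 296 → 4c = 284 → c = 71 px.
2-column span = 2·71 + 1·4 = 146 px.

146 px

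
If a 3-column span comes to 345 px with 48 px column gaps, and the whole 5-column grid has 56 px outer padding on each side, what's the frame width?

3c + 2·48 = 345 → 3c = 249 → c = 83 px.
Total width: 2·56 + 5·83 + 4·48 = 719 px.

719 px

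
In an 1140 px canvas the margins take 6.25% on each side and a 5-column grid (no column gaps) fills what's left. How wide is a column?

199.5 px

1140 × (1 − 2·6.25%) = 1140 × 87.5% = 997.5 px for the columns.
5c = 997.5 → c = 199.5 px.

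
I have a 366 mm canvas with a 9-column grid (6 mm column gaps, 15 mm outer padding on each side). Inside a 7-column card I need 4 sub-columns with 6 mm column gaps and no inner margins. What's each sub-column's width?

60.5 mm

Subtract both margins: 366 − 2·15 = 336 mm.
Subtracting 8 column gaps of 6 leaves 288 for 9 columns, so c = 32 mm.
7 columns plus 6 column gaps: 224 + 36 = 260 mm.
Subtracting 3 column gaps of 6 leaves 242 for 4 columns, so d = 60.5 mm.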